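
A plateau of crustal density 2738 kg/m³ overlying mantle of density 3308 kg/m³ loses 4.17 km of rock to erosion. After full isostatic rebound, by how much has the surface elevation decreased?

0.719 km

Rebound u = e ρ_c/ρ_m = 4.17 km × 2738/3308 = 3.451 km.
Net surface drop = e − u = 4.17 km − 3.451 km = e (ρ_m − ρ_c)/ρ_m = 0.719 km.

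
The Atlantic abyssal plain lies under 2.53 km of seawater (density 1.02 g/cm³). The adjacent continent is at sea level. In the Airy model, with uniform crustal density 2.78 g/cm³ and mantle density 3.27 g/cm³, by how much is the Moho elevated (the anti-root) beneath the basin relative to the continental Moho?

Isostatic balance requires: replacing crust with seawater at the top is compensated by replacing crust with mantle at the base: d (ρ_c − ρ_w) = a (ρ_m − ρ_c).
a = d (ρ_c − ρ_w)/(ρ_m − ρ_c) = 2.53 km × 1.76/0.49 = 9.09 km.

9.09 km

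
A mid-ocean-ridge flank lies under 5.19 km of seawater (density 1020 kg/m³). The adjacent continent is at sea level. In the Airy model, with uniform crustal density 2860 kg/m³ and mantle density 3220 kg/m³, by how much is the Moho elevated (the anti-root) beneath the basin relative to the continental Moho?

For local isostatic compensation: replacing crust with seawater at the top is compensated by replacing crust with mantle at the base: d (ρ_c − ρ_w) = a (ρ_m − ρ_c).
a = d (ρ_c − ρ_w)/(ρ_m − ρ_c) = 5.19 km × 1840/360 = 26.5 km.

26.5 km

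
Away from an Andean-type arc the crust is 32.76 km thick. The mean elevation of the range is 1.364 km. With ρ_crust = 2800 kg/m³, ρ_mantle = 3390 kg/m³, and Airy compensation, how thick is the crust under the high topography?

Root depth r = h ρ_c / (ρ_m − ρ_c) = 1.364 km × 2800 / 590 = 6.473 km.
Total thickness = T + h + r = 32.76 km + 1.364 km + 6.473 km = 40.6 km.

40.6 km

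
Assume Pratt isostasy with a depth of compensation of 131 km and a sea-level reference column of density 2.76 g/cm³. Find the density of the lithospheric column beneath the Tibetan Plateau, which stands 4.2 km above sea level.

2.67 g/cm³

Pratt balance: ρ_ref D = ρ (D + h).
ρ = ρ_ref D/(D + h) = 2.76 × 131 km/(131 km + 4.2 km) = 2.67 g/cm³.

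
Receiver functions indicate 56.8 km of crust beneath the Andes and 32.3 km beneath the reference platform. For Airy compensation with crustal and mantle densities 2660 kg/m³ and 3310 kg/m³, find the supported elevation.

4.81 km

Excess crust Δ = 56.8 km − 32.3 km = 24.5 km, split between elevation h and root r with h + r = Δ.
Airy balance ρ_c h = (ρ_m − ρ_c) r gives r = h ρ_c/(ρ_m − ρ_c), so h (1 + ρ_c/(ρ_m − ρ_c)) = Δ, i.e. h = Δ (ρ_m − ρ_c)/ρ_m.
h = 24.5 km × 650/3310 = 4.81 km.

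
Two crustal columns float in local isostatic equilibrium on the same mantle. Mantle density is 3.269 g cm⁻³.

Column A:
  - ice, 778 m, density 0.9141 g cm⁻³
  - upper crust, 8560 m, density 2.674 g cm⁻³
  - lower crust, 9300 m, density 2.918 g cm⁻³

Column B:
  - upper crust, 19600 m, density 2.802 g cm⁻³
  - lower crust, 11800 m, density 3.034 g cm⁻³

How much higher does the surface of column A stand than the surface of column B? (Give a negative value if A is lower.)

−531 m

For any compensation level in the mantle, the mantle terms cancel and isostasy reduces to e = (Σt_A − Σt_B) − (Σ(ρt)_A − Σ(ρt)_B) / ρ_m.
Σt_A = 18638 m; Σt_B = 31400 m; Σ(ρt)_A = 50738.0098; Σ(ρt)_B = 90720.4 (in m·g cm⁻³).
e = (18638 − 31400) − (50738.0098 − 90720.4) / 3.269 = −531 m.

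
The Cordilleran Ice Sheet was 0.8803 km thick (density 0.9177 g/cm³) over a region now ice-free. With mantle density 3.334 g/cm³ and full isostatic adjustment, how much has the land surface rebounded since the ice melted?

Removing the load lets mantle flow back in; uplift u satisfies ρ_ice t = ρ_m u.
u = t ρ_ice/ρ_m = 0.8803 km × 0.9177/3.334 = 0.242 km.

0.242 km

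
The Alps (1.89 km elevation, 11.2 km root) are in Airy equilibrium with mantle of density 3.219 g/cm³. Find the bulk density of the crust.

2.75 g/cm³

ρ_c h = (ρ_m − ρ_c) r → ρ_c (h + r) = ρ_m r → ρ_c = ρ_m r / (h + r).
ρ_c = 3.219 × 11.2 km / (1.89 km + 11.2 km) = 2.75 g/cm³.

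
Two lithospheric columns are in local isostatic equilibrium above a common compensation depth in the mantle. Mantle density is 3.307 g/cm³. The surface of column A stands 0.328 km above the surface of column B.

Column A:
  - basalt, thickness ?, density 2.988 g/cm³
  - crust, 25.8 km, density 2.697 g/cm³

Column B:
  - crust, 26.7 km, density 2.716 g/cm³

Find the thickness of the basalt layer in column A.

3.53 km

Take the compensation level at the base of the deeper column (depth z_c below the surface of column A) and equate Σ ρ_i t_i down to z_c; mantle fills any gap and the z_c terms cancel.
Column A: x×2.988 + 25.8×2.697 + (z_c − 25.8 − x)×3.307
Column B: 0.328×0 + 26.7×2.716 + (z_c − 0.328 − 26.7)×3.307
The z_c×3.307 term appears on both sides and cancels. Collect the known terms of each column as K = Σ(ρt)_known − 3.307 × (depth of known layers): K_A = 69.5826 − 3.307×25.8 = −15.738; K_B = 72.5172 − 3.307×(0.328 + 26.7) = −16.864396.
Balance: K_A − x×(3.307 − 2.988) = K_B, so x = (K_A − K_B)/(3.307 − 2.988) = 1.1264/0.319 = 3.53 km.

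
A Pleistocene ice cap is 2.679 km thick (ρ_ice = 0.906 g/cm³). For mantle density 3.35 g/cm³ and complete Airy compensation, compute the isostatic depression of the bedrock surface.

0.725 km

Isostatic balance requires: the ice load ρ_ice t is balanced by mantle displaced below, ρ_m s.
s = t ρ_ice / ρ_m = 2.679 km × 0.906/3.35 = 0.725 km.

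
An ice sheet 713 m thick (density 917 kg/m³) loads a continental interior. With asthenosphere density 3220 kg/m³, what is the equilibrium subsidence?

Isostatic balance requires: the ice load ρ_ice t is balanced by mantle displaced below, ρ_m s.
s = t ρ_ice / ρ_m = 713 m × 917/3220 = 203 m.

203 m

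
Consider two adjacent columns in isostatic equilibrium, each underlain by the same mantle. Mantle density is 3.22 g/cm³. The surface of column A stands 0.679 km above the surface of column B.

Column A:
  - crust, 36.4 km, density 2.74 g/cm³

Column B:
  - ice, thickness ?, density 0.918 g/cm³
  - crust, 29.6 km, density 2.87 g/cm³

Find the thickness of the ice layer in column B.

Take the compensation level at the base of the deeper column (depth z_c below the surface of column A) and equate Σ ρ_i t_i down to z_c; mantle fills any gap and the z_c terms cancel.
Column A: 36.4×2.74 + (z_c − 36.4)×3.22
Column B: 0.679×0 + x×0.918 + 29.6×2.87 + (z_c − 0.679 − 29.6 − x)×3.22
The z_c×3.22 term appears on both sides and cancels. Collect the known terms of each column as K = Σ(ρt)_known − 3.22 × (depth of known layers): K_A = 99.736 − 3.22×36.4 = −17.472; K_B = 84.952 − 3.22×(0.679 + 29.6) = −12.54638.
Balance: K_A = K_B − x×(3.22 − 0.918), so x = (K_B − K_A)/(3.22 − 0.918) = 4.92562/2.302 = 2.14 km.

2.14 km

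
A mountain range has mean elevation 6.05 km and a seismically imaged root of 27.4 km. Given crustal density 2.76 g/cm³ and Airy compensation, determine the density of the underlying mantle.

Airy balance: ρ_c h = (ρ_m − ρ_c) r → ρ_m = ρ_c (1 + h/r).
ρ_m = 2.76 × (1 + 6.05 km/27.4 km) = 3.37 g/cm³.

3.37 g/cm³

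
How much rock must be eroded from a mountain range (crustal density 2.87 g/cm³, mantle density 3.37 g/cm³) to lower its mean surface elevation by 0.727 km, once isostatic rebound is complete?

Net drop Δ = e − u = e − e ρ_c/ρ_m = e (ρ_m − ρ_c)/ρ_m.
e = Δ ρ_m/(ρ_m − ρ_c) = 0.727 km × 3.37/0.5 = 4.9 km.

4.9 km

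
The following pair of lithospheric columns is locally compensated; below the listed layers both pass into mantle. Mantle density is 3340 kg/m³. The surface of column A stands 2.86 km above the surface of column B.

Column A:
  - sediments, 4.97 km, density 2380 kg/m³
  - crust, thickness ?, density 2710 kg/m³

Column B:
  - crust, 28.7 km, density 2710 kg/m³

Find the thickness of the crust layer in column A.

36.3 km

Take the compensation level at the base of the deeper column (depth z_c below the surface of column A) and equate Σ ρ_i t_i down to z_c; mantle fills any gap and the z_c terms cancel.
Column A: 4.97×2380 + x×2710 + (z_c − 4.97 − x)×3340
Column B: 2.86×0 + 28.7×2710 + (z_c − 2.86 − 28.7)×3340
The z_c×3340 term appears on both sides and cancels. Collect the known terms of each column as K = Σ(ρt)_known − 3340 × (depth of known layers): K_A = 11828.6 − 3340×4.97 = −4771.2; K_B = 77777 − 3340×(2.86 + 28.7) = −27633.4.
Balance: K_A − x×(3340 − 2710) = K_B, so x = (K_A − K_B)/(3340 − 2710) = 22862.2/630 = 36.3 km.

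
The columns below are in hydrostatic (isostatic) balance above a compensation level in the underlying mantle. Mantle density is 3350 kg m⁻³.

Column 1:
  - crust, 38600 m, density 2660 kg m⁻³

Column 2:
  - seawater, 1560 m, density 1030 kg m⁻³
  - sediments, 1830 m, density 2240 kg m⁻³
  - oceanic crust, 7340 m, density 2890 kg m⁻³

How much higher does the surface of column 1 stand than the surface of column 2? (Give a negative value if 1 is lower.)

5260 m

For any compensation level in the mantle, the mantle terms cancel and isostasy reduces to e = (Σt_1 − Σt_2) − (Σ(ρt)_1 − Σ(ρt)_2) / ρ_m.
Σt_1 = 38600 m; Σt_2 = 10730 m; Σ(ρt)_1 = 102676000; Σ(ρt)_2 = 26918600 (in m·kg m⁻³).
e = (38600 − 10730) − (102676000 − 26918600) / 3350 = 5260 m.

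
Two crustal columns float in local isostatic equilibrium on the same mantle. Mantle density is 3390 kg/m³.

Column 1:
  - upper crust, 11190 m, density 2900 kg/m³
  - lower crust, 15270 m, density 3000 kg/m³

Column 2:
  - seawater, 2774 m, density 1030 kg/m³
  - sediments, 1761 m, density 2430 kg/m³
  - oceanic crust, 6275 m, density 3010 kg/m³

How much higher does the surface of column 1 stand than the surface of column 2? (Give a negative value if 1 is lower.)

241 m

For any compensation level in the mantle, the mantle terms cancel and isostasy reduces to e = (Σt_1 − Σt_2) − (Σ(ρt)_1 − Σ(ρt)_2) / ρ_m.
Σt_1 = 26460 m; Σt_2 = 10810 m; Σ(ρt)_1 = 78261000; Σ(ρt)_2 = 26024200 (in m·kg/m³).
e = (26460 − 10810) − (78261000 − 26024200) / 3390 = 241 m.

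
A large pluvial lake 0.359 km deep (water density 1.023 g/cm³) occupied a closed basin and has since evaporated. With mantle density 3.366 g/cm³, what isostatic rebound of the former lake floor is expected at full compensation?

0.109 km

u = d ρ_w/ρ_m = 0.359 km × 1.023/3.366 = 0.109 km.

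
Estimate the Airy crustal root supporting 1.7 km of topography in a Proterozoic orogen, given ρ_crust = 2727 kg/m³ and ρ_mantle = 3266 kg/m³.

In Airy isostatic equilibrium: the weight of the topography is balanced by the buoyancy of the root, ρ_c h = (ρ_m − ρ_c) r.
r = h · ρ_c / (ρ_m − ρ_c) = 1.7 km × 2727 / (3266 − 2727) = 8.6 km.

8.6 km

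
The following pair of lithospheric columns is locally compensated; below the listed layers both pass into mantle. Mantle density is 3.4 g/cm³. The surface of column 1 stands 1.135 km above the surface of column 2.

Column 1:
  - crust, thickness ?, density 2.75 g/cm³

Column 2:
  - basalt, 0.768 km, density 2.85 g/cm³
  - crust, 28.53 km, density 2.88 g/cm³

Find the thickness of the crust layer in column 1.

29.4 km

Take the compensation level at the base of the deeper column (depth z_c below the surface of column 1) and equate Σ ρ_i t_i down to z_c; mantle fills any gap and the z_c terms cancel.
Column 1: x×2.75 + (z_c − 0 − x)×3.4
Column 2: 1.135×0 + 0.768×2.85 + 28.53×2.88 + (z_c − 1.135 − 29.298)×3.4
The z_c×3.4 term appears on both sides and cancels. Collect the known terms of each column as K = Σ(ρt)_known − 3.4 × (depth of known layers): K_1 = 0 − 3.4×0 = 0; K_2 = 84.3552 − 3.4×(1.135 + 29.298) = −19.117.
Balance: K_1 − x×(3.4 − 2.75) = K_2, so x = (K_1 − K_2)/(3.4 − 2.75) = 19.117/0.65 = 29.4 km.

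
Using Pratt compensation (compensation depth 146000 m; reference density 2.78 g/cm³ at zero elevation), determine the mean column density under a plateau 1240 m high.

2.76 g/cm³

Pratt balance: ρ_ref D = ρ (D + h).
ρ = ρ_ref D/(D + h) = 2.78 × 146000 m/(146000 m + 1240 m) = 2.76 g/cm³.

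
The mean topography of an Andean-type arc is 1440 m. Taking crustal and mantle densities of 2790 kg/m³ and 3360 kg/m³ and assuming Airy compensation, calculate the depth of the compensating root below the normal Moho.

7050 m

For local isostatic compensation: the weight of the topography is balanced by the buoyancy of the root, ρ_c h = (ρ_m − ρ_c) r.
r = h · ρ_c / (ρ_m − ρ_c) = 1440 m × 2790 / (3360 − 2790) = 7050 m.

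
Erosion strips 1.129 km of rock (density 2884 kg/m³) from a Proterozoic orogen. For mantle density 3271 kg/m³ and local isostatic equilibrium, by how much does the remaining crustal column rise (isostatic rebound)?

Unloading: uplift u = e ρ_c/ρ_m = 1.129 km × 2884/3271 = 0.995 km.

0.995 km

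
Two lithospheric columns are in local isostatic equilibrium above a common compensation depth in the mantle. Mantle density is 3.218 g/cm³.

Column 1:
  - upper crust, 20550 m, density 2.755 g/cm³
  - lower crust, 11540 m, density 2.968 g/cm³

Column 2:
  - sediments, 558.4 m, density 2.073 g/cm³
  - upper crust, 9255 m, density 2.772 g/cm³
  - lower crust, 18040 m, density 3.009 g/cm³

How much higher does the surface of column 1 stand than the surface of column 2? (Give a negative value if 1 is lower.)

1200 m

For any compensation level in the mantle, the mantle terms cancel and isostasy reduces to e = (Σt_1 − Σt_2) − (Σ(ρt)_1 − Σ(ρt)_2) / ρ_m.
Σt_1 = 32090 m; Σt_2 = 27853.4 m; Σ(ρt)_1 = 90865.97; Σ(ρt)_2 = 81094.7832 (in m·g/cm³).
e = (32090 − 27853.4) − (90865.97 − 81094.7832) / 3.218 = 1200 m.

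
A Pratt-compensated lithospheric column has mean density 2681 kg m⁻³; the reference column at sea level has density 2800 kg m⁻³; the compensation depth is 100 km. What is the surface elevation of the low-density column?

4.44 km

ρ_ref D = ρ (D + h) → h = D (ρ_ref − ρ)/ρ.
h = 100 km × (2800 − 2681)/2681 = 4.44 km.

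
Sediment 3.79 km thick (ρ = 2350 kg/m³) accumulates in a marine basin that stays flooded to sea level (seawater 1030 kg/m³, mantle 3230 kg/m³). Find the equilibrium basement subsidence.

Submarine loading: the sediment displaces seawater, and the subsidence is in turn flooded, so s (ρ_m − ρ_w) = t (ρ_sed − ρ_w).
s = 3.79 km × (2350 − 1030) / (3230 − 1030) = 2.27 km.

2.27 km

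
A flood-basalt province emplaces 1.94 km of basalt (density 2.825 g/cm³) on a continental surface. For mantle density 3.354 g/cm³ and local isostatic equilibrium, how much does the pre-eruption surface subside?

Subaerial loading: s = t ρ_load / ρ_m.
s = 1.94 km × 2.825/3.354 = 1.63 km.

1.63 km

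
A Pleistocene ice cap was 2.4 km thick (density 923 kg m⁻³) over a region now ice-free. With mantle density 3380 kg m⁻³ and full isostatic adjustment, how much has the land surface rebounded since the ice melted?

Removing the load lets mantle flow back in; uplift u satisfies ρ_ice t = ρ_m u.
u = t ρ_ice/ρ_m = 2.4 km × 923/3380 = 0.655 km.

0.655 km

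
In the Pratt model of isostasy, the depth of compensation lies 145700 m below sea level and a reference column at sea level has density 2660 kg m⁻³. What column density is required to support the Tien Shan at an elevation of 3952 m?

Pratt balance: ρ_ref D = ρ (D + h).
ρ = ρ_ref D/(D + h) = 2660 × 145700 m/(145700 m + 3952 m) = 2590 kg m⁻³.

2590 kg m⁻³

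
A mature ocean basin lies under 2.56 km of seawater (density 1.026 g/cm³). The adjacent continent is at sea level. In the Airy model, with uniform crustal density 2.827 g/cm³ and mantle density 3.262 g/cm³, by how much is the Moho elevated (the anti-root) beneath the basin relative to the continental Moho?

10.6 km

Equating mass per unit area of the two columns: replacing crust with seawater at the top is compensated by replacing crust with mantle at the base: d (ρ_c − ρ_w) = a (ρ_m − ρ_c).
a = d (ρ_c − ρ_w)/(ρ_m − ρ_c) = 2.56 km × 1.801/0.435 = 10.6 km.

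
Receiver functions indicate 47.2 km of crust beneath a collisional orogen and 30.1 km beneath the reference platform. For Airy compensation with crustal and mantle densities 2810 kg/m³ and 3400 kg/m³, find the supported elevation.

2.97 km

Excess crust Δ = 47.2 km − 30.1 km = 17.1 km, split between elevation h and root r with h + r = Δ.
Airy balance ρ_c h = (ρ_m − ρ_c) r gives r = h ρ_c/(ρ_m − ρ_c), so h (1 + ρ_c/(ρ_m − ρ_c)) = Δ, i.e. h = Δ (ρ_m − ρ_c)/ρ_m.
h = 17.1 km × 590/3400 = 2.97 km.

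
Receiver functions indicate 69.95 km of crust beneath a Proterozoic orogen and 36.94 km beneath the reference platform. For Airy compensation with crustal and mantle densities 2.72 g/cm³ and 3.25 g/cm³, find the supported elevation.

5.38 km

Excess crust Δ = 69.95 km − 36.94 km = 33.01 km, split between elevation h and root r with h + r = Δ.
Airy balance ρ_c h = (ρ_m − ρ_c) r gives r = h ρ_c/(ρ_m − ρ_c), so h (1 + ρ_c/(ρ_m − ρ_c)) = Δ, i.e. h = Δ (ρ_m − ρ_c)/ρ_m.
h = 33.01 km × 0.53/3.25 = 5.38 km.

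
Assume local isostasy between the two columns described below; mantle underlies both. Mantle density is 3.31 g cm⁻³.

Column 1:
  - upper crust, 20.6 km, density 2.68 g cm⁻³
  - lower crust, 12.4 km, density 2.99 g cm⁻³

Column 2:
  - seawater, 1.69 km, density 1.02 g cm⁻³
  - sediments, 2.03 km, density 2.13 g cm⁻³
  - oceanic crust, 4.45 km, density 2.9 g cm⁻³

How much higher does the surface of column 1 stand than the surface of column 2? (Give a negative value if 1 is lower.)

2.68 km

For any compensation level in the mantle, the mantle terms cancel and isostasy reduces to e = (Σt_1 − Σt_2) − (Σ(ρt)_1 − Σ(ρt)_2) / ρ_m.
Σt_1 = 33 km; Σt_2 = 8.17 km; Σ(ρt)_1 = 92.284; Σ(ρt)_2 = 18.9527 (in km·g cm⁻³).
e = (33 − 8.17) − (92.284 − 18.9527) / 3.31 = 2.68 km.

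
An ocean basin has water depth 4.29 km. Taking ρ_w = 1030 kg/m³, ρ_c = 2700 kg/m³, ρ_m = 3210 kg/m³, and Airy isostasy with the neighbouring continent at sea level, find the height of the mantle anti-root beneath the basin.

By Archimedes' principle applied to the lithosphere: replacing crust with seawater at the top is compensated by replacing crust with mantle at the base: d (ρ_c − ρ_w) = a (ρ_m − ρ_c).
a = d (ρ_c − ρ_w)/(ρ_m − ρ_c) = 4.29 km × 1670/510 = 14 km.

14 km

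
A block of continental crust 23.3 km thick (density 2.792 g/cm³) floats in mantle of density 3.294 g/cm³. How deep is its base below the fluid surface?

19.7 km

Draft d = t ρ_obj/ρ_fluid = 23.3 km × 2.792/3.294 = 19.7 km.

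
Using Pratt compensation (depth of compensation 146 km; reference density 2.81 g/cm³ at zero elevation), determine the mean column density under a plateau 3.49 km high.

2.74 g/cm³

Pratt balance: ρ_ref D = ρ (D + h).
ρ = ρ_ref D/(D + h) = 2.81 × 146 km/(146 km + 3.49 km) = 2.74 g/cm³.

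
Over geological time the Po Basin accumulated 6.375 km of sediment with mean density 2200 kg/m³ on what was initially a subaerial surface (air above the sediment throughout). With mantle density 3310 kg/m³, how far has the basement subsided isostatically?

Subaerial load: s = t ρ_sed / ρ_m = 6.375 km × 2200/3310 = 4.24 km.

4.24 km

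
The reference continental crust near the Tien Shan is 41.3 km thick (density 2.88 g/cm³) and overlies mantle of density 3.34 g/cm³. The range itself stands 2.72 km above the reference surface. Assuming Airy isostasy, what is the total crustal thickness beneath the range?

61 km

Root depth r = h ρ_c / (ρ_m − ρ_c) = 2.72 km × 2.88 / 0.46 = 17.03 km.
Total thickness = T + h + r = 41.3 km + 2.72 km + 17.03 km = 61 km.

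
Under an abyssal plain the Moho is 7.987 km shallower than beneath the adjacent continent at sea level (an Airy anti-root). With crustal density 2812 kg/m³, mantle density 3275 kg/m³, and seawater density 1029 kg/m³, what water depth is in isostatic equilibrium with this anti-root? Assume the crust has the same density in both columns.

Replacing a thickness d of crust by seawater at the top must be balanced by replacing crust with mantle at the base: d (ρ_c − ρ_w) = a (ρ_m − ρ_c).
d = a (ρ_m − ρ_c)/(ρ_c − ρ_w) = 7.987 km × 463/1783 = 2.07 km.

2.07 km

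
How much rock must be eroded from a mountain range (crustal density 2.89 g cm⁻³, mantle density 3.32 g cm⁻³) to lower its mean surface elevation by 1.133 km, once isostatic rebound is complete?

Net drop Δ = e − u = e − e ρ_c/ρ_m = e (ρ_m − ρ_c)/ρ_m.
e = Δ ρ_m/(ρ_m − ρ_c) = 1.133 km × 3.32/0.43 = 8.75 km.

8.75 km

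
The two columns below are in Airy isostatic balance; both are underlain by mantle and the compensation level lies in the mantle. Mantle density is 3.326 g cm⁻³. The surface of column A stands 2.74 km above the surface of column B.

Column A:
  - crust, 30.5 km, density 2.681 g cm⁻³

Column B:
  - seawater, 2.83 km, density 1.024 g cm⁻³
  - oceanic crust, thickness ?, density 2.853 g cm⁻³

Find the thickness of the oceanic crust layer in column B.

Take the compensation level at the base of the deeper column (depth z_c below the surface of column A) and equate Σ ρ_i t_i down to z_c; mantle fills any gap and the z_c terms cancel.
Column A: 30.5×2.681 + (z_c − 30.5)×3.326
Column B: 2.74×0 + 2.83×1.024 + x×2.853 + (z_c − 2.74 − 2.83 − x)×3.326
The z_c×3.326 term appears on both sides and cancels. Collect the known terms of each column as K = Σ(ρt)_known − 3.326 × (depth of known layers): K_A = 81.7705 − 3.326×30.5 = −19.6725; K_B = 2.89792 − 3.326×(2.74 + 2.83) = −15.6279.
Balance: K_A = K_B − x×(3.326 − 2.853), so x = (K_B − K_A)/(3.326 − 2.853) = 4.0446/0.473 = 8.55 km.

8.55 km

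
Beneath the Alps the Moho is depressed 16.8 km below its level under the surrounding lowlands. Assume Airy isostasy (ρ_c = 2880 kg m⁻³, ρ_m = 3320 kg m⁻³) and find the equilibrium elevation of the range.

2.57 km

Balancing pressure at the compensation depth: ρ_c h = (ρ_m − ρ_c) r.
h = r (ρ_m − ρ_c) / ρ_c = 16.8 km × (3320 − 2880) / 2880 = 2.57 km.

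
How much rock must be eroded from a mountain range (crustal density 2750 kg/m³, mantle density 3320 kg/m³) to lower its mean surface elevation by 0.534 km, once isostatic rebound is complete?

3.11 km

Net drop Δ = e − u = e − e ρ_c/ρ_m = e (ρ_m − ρ_c)/ρ_m.
e = Δ ρ_m/(ρ_m − ρ_c) = 0.534 km × 3320/570 = 3.11 km.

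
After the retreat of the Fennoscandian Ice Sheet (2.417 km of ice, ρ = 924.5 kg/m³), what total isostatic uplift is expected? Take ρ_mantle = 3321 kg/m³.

0.673 km

Removing the load lets mantle flow back in; uplift u satisfies ρ_ice t = ρ_m u.
u = t ρ_ice/ρ_m = 2.417 km × 924.5/3321 = 0.673 km.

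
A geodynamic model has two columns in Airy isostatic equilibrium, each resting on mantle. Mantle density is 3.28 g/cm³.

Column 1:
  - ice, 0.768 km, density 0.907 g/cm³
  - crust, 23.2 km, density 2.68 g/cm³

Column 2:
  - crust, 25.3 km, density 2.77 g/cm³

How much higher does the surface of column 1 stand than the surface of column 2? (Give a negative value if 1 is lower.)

0.866 km

For any compensation level in the mantle, the mantle terms cancel and isostasy reduces to e = (Σt_1 − Σt_2) − (Σ(ρt)_1 − Σ(ρt)_2) / ρ_m.
Σt_1 = 23.968 km; Σt_2 = 25.3 km; Σ(ρt)_1 = 62.872576; Σ(ρt)_2 = 70.081 (in km·g/cm³).
e = (23.968 − 25.3) − (62.872576 − 70.081) / 3.28 = 0.866 km.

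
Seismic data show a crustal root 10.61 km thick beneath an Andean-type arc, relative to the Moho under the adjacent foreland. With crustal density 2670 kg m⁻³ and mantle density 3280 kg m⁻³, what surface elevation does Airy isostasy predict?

By Archimedes' principle applied to the lithosphere: ρ_c h = (ρ_m − ρ_c) r.
h = r (ρ_m − ρ_c) / ρ_c = 10.61 km × (3280 − 2670) / 2670 = 2.42 km.

2.42 km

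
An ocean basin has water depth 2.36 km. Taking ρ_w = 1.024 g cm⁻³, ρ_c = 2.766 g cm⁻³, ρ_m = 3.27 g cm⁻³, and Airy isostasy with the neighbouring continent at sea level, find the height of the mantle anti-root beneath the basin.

Isostatic balance requires: replacing crust with seawater at the top is compensated by replacing crust with mantle at the base: d (ρ_c − ρ_w) = a (ρ_m − ρ_c).
a = d (ρ_c − ρ_w)/(ρ_m − ρ_c) = 2.36 km × 1.742/0.504 = 8.16 km.

8.16 km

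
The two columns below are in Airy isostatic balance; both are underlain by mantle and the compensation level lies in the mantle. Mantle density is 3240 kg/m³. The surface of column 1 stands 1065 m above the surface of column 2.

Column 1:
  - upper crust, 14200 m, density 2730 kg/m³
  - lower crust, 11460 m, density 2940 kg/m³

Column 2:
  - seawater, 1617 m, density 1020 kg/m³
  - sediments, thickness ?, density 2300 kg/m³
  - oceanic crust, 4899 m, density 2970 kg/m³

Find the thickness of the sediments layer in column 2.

2460 m

Take the compensation level at the base of the deeper column (depth z_c below the surface of column 1) and equate Σ ρ_i t_i down to z_c; mantle fills any gap and the z_c terms cancel.
Column 1: 14200×2730 + 11460×2940 + (z_c − 25660)×3240
Column 2: 1065×0 + 1617×1020 + x×2300 + 4899×2970 + (z_c − 1065 − 6516 − x)×3240
The z_c×3240 term appears on both sides and cancels. Collect the known terms of each column as K = Σ(ρt)_known − 3240 × (depth of known layers): K_1 = 72458400 − 3240×25660 = −10680000; K_2 = 16199370 − 3240×(1065 + 6516) = −8363070.
Balance: K_1 = K_2 − x×(3240 − 2300), so x = (K_2 − K_1)/(3240 − 2300) = 2316930/940 = 2460 m.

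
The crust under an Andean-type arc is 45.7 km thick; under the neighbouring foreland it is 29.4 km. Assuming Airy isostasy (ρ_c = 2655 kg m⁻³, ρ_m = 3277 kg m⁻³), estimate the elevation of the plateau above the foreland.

3.09 km

Excess crust Δ = 45.7 km − 29.4 km = 16.3 km, split between elevation h and root r with h + r = Δ.
Airy balance ρ_c h = (ρ_m − ρ_c) r gives r = h ρ_c/(ρ_m − ρ_c), so h (1 + ρ_c/(ρ_m − ρ_c)) = Δ, i.e. h = Δ (ρ_m − ρ_c)/ρ_m.
h = 16.3 km × 622/3277 = 3.09 km.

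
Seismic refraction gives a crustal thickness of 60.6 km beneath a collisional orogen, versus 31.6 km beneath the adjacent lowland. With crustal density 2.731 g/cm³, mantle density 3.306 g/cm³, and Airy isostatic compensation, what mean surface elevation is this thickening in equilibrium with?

Excess crust Δ = 60.6 km − 31.6 km = 29 km, split between elevation h and root r with h + r = Δ.
Airy balance ρ_c h = (ρ_m − ρ_c) r gives r = h ρ_c/(ρ_m − ρ_c), so h (1 + ρ_c/(ρ_m − ρ_c)) = Δ, i.e. h = Δ (ρ_m − ρ_c)/ρ_m.
h = 29 km × 0.575/3.306 = 5.04 km.

5.04 km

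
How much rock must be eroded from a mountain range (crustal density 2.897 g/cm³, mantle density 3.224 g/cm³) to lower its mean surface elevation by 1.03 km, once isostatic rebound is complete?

10.2 km

Net drop Δ = e − u = e − e ρ_c/ρ_m = e (ρ_m − ρ_c)/ρ_m.
e = Δ ρ_m/(ρ_m − ρ_c) = 1.03 km × 3.224/0.327 = 10.2 km.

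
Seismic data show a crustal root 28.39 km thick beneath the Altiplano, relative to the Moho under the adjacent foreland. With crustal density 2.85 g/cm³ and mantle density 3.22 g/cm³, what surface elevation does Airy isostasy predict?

3.69 km

Isostatic balance requires: ρ_c h = (ρ_m − ρ_c) r.
h = r (ρ_m − ρ_c) / ρ_c = 28.39 km × (3.22 − 2.85) / 2.85 = 3.69 km.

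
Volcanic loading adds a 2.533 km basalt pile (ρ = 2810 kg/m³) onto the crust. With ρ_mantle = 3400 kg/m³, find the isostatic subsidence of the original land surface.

2.09 km

Subaerial loading: s = t ρ_load / ρ_m.
s = 2.533 km × 2810/3400 = 2.09 km.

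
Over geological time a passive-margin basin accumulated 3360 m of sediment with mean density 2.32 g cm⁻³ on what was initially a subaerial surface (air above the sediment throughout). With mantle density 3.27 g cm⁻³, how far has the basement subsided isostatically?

Subaerial load: s = t ρ_sed / ρ_m = 3360 m × 2.32/3.27 = 2380 m.

2380 m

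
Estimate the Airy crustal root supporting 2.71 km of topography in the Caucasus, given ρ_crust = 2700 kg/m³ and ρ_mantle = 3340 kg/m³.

11.4 km

In Airy isostatic equilibrium: the weight of the topography is balanced by the buoyancy of the root, ρ_c h = (ρ_m − ρ_c) r.
r = h · ρ_c / (ρ_m − ρ_c) = 2.71 km × 2700 / (3340 − 2700) = 11.4 km.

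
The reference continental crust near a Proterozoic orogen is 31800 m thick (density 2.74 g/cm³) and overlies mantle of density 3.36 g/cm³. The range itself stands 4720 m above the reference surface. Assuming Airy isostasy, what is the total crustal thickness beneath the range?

57400 m

Root depth r = h ρ_c / (ρ_m − ρ_c) = 4720 m × 2.74 / 0.62 = 20860 m.
Total thickness = T + h + r = 31800 m + 4720 m + 20860 m = 57400 m.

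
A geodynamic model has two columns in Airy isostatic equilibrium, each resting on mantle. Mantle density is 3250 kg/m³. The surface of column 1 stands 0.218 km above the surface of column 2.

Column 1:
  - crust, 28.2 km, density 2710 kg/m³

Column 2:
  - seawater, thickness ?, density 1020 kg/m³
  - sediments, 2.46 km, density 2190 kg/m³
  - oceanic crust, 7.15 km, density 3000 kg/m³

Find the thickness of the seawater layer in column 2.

Take the compensation level at the base of the deeper column (depth z_c below the surface of column 1) and equate Σ ρ_i t_i down to z_c; mantle fills any gap and the z_c terms cancel.
Column 1: 28.2×2710 + (z_c − 28.2)×3250
Column 2: 0.218×0 + x×1020 + 2.46×2190 + 7.15×3000 + (z_c − 0.218 − 9.61 − x)×3250
The z_c×3250 term appears on both sides and cancels. Collect the known terms of each column as K = Σ(ρt)_known − 3250 × (depth of known layers): K_1 = 76422 − 3250×28.2 = −15228; K_2 = 26837.4 − 3250×(0.218 + 9.61) = −5103.6.
Balance: K_1 = K_2 − x×(3250 − 1020), so x = (K_2 − K_1)/(3250 − 1020) = 10124.4/2230 = 4.54 km.

4.54 km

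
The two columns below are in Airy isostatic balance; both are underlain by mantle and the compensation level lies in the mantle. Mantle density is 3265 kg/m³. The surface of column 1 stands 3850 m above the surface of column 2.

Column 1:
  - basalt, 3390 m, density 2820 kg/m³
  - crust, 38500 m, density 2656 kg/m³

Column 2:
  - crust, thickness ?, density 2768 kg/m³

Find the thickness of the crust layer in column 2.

Take the compensation level at the base of the deeper column (depth z_c below the surface of column 1) and equate Σ ρ_i t_i down to z_c; mantle fills any gap and the z_c terms cancel.
Column 1: 3390×2820 + 38500×2656 + (z_c − 41890)×3265
Column 2: 3850×0 + x×2768 + (z_c − 3850 − 0 − x)×3265
The z_c×3265 term appears on both sides and cancels. Collect the known terms of each column as K = Σ(ρt)_known − 3265 × (depth of known layers): K_1 = 111815800 − 3265×41890 = −24955050; K_2 = 0 − 3265×(3850 + 0) = −12570250.
Balance: K_1 = K_2 − x×(3265 − 2768), so x = (K_2 − K_1)/(3265 − 2768) = 12384800/497 = 24900 m.

24900 m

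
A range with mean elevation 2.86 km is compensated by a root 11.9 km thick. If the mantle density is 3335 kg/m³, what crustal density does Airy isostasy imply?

ρ_c h = (ρ_m − ρ_c) r → ρ_c (h + r) = ρ_m r → ρ_c = ρ_m r / (h + r).
ρ_c = 3335 × 11.9 km / (2.86 km + 11.9 km) = 2690 kg/m³.

2690 kg/m³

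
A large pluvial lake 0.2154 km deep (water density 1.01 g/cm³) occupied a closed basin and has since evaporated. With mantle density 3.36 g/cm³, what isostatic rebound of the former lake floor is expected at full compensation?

0.0647 km

u = d ρ_w/ρ_m = 0.2154 km × 1.01/3.36 = 0.0647 km.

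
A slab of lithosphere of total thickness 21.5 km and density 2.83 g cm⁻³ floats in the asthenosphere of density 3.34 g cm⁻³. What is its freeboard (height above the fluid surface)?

Floating equilibrium: submerged depth d = t ρ_obj/ρ_fluid = 21.5 km × 2.83/3.34 = 18.22 km.
Freeboard = t − d = 21.5 km − 18.22 km = 3.28 km.

3.28 km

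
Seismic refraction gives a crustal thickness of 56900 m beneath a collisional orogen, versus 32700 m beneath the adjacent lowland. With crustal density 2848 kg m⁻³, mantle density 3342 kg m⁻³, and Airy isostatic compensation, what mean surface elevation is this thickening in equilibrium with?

3580 m

Excess crust Δ = 56900 m − 32700 m = 24200 m, split between elevation h and root r with h + r = Δ.
Airy balance ρ_c h = (ρ_m − ρ_c) r gives r = h ρ_c/(ρ_m − ρ_c), so h (1 + ρ_c/(ρ_m − ρ_c)) = Δ, i.e. h = Δ (ρ_m − ρ_c)/ρ_m.
h = 24200 m × 494/3342 = 3580 m.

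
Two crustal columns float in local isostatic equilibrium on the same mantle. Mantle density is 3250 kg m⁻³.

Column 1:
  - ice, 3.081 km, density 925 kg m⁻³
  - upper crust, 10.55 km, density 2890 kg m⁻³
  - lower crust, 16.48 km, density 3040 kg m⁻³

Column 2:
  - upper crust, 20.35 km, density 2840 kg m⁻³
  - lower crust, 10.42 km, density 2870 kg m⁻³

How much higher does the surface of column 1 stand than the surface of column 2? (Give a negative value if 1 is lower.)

For any compensation level in the mantle, the mantle terms cancel and isostasy reduces to e = (Σt_1 − Σt_2) − (Σ(ρt)_1 − Σ(ρt)_2) / ρ_m.
Σt_1 = 30.111 km; Σt_2 = 30.77 km; Σ(ρt)_1 = 83438.625; Σ(ρt)_2 = 87699.4 (in km·kg m⁻³).
e = (30.111 − 30.77) − (83438.625 − 87699.4) / 3250 = 0.652 km.

0.652 km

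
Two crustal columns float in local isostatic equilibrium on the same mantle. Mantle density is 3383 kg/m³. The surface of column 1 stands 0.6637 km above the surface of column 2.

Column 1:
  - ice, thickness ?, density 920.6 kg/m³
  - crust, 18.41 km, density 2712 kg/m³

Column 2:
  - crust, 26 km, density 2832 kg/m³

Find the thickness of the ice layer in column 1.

Take the compensation level at the base of the deeper column (depth z_c below the surface of column 1) and equate Σ ρ_i t_i down to z_c; mantle fills any gap and the z_c terms cancel.
Column 1: x×920.6 + 18.41×2712 + (z_c − 18.41 − x)×3383
Column 2: 0.6637×0 + 26×2832 + (z_c − 0.6637 − 26)×3383
The z_c×3383 term appears on both sides and cancels. Collect the known terms of each column as K = Σ(ρt)_known − 3383 × (depth of known layers): K_1 = 49927.92 − 3383×18.41 = −12353.11; K_2 = 73632 − 3383×(0.6637 + 26) = −16571.2971.
Balance: K_1 − x×(3383 − 920.6) = K_2, so x = (K_1 − K_2)/(3383 − 920.6) = 4218.19/2462.4 = 1.71 km.

1.71 km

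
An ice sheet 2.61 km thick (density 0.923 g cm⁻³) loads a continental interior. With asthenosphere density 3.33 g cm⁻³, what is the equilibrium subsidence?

By Archimedes' principle applied to the lithosphere: the ice load ρ_ice t is balanced by mantle displaced below, ρ_m s.
s = t ρ_ice / ρ_m = 2.61 km × 0.923/3.33 = 0.723 km.

0.723 km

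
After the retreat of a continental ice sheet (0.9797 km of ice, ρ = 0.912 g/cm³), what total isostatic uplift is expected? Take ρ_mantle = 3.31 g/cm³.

0.27 km

Removing the load lets mantle flow back in; uplift u satisfies ρ_ice t = ρ_m u.
u = t ρ_ice/ρ_m = 0.9797 km × 0.912/3.31 = 0.27 km.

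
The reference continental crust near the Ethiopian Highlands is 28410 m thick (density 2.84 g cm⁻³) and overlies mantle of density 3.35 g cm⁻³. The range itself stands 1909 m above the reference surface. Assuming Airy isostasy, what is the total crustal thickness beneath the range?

Root depth r = h ρ_c / (ρ_m − ρ_c) = 1909 m × 2.84 / 0.51 = 10630 m.
Total thickness = T + h + r = 28410 m + 1909 m + 10630 m = 40900 m.

40900 m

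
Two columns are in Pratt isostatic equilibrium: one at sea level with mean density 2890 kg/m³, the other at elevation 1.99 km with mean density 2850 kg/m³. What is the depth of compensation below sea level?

ρ_ref D = ρ (D + h) → D (ρ_ref − ρ) = ρ h.
D = ρ h/(ρ_ref − ρ) = 2850 × 1.99 km/(2890 − 2850) = 142 km.

142 km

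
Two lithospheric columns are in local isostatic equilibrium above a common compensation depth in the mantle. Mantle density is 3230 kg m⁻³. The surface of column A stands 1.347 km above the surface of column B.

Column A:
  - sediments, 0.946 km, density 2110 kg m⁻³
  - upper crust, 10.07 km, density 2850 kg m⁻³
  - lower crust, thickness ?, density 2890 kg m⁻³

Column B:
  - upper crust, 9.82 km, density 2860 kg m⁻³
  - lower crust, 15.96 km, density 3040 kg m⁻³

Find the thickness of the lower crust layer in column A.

Take the compensation level at the base of the deeper column (depth z_c below the surface of column A) and equate Σ ρ_i t_i down to z_c; mantle fills any gap and the z_c terms cancel.
Column A: 0.946×2110 + 10.07×2850 + x×2890 + (z_c − 11.016 − x)×3230
Column B: 1.347×0 + 9.82×2860 + 15.96×3040 + (z_c − 1.347 − 25.78)×3230
The z_c×3230 term appears on both sides and cancels. Collect the known terms of each column as K = Σ(ρt)_known − 3230 × (depth of known layers): K_A = 30695.56 − 3230×11.016 = −4886.12; K_B = 76603.6 − 3230×(1.347 + 25.78) = −11016.61.
Balance: K_A − x×(3230 − 2890) = K_B, so x = (K_A − K_B)/(3230 − 2890) = 6130.49/340 = 18 km.

18 km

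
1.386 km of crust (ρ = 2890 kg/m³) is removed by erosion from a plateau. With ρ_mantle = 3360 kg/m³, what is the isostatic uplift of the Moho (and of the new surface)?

1.19 km

Unloading: uplift u = e ρ_c/ρ_m = 1.386 km × 2890/3360 = 1.19 km.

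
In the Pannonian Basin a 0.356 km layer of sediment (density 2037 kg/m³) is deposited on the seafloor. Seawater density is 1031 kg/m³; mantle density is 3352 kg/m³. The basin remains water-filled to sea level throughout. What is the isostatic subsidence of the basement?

0.154 km

Submarine loading: the sediment displaces seawater, and the subsidence is in turn flooded, so s (ρ_m − ρ_w) = t (ρ_sed − ρ_w).
s = 0.356 km × (2037 − 1031) / (3352 − 1031) = 0.154 km.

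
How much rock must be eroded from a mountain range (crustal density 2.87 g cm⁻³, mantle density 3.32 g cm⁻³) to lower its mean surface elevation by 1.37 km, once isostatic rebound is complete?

Net drop Δ = e − u = e − e ρ_c/ρ_m = e (ρ_m − ρ_c)/ρ_m.
e = Δ ρ_m/(ρ_m − ρ_c) = 1.37 km × 3.32/0.45 = 10.1 km.

10.1 km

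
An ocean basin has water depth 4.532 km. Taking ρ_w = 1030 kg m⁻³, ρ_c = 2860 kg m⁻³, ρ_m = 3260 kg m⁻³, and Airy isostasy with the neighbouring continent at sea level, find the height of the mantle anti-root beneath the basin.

20.7 km

Equating mass per unit area of the two columns: replacing crust with seawater at the top is compensated by replacing crust with mantle at the base: d (ρ_c − ρ_w) = a (ρ_m − ρ_c).
a = d (ρ_c − ρ_w)/(ρ_m − ρ_c) = 4.532 km × 1830/400 = 20.7 km.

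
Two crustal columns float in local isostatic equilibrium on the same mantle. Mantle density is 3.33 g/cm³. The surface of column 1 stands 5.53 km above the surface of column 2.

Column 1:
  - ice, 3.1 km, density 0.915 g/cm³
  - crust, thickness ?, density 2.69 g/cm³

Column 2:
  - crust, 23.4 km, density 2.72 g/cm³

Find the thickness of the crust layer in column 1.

Take the compensation level at the base of the deeper column (depth z_c below the surface of column 1) and equate Σ ρ_i t_i down to z_c; mantle fills any gap and the z_c terms cancel.
Column 1: 3.1×0.915 + x×2.69 + (z_c − 3.1 − x)×3.33
Column 2: 5.53×0 + 23.4×2.72 + (z_c − 5.53 − 23.4)×3.33
The z_c×3.33 term appears on both sides and cancels. Collect the known terms of each column as K = Σ(ρt)_known − 3.33 × (depth of known layers): K_1 = 2.8365 − 3.33×3.1 = −7.4865; K_2 = 63.648 − 3.33×(5.53 + 23.4) = −32.6889.
Balance: K_1 − x×(3.33 − 2.69) = K_2, so x = (K_1 − K_2)/(3.33 − 2.69) = 25.2024/0.64 = 39.4 km.

39.4 km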